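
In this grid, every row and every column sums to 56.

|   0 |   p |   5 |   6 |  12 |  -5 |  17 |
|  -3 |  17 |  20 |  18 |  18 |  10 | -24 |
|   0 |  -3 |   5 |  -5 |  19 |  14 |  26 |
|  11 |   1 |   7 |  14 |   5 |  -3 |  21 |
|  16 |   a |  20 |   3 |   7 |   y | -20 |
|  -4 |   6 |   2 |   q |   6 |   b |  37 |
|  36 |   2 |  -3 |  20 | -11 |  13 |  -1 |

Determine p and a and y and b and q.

Row 1: 0 + 5 + 6 + 12 − 5 + 17 = 35, so its missing entry is 56 − 35 = 21.
Column 4: 6 + 18 − 5 + 14 + 3 + 20 = 56, so its missing entry is 56 − 56 = 0.
Row 6: -4 + 6 + 2 + 0 + 6 + 37 = 47, so its missing entry is 56 − 47 = 9.
Column 6: -5 + 10 + 14 − 3 + 9 + 13 = 38, so its missing entry is 56 − 38 = 18.
Row 5: 16 + 20 + 3 + 7 + 18 − 20 = 44, so its missing entry is 56 − 44 = 12.

p = 21, a = 12, y = 18, b = 9, q = 0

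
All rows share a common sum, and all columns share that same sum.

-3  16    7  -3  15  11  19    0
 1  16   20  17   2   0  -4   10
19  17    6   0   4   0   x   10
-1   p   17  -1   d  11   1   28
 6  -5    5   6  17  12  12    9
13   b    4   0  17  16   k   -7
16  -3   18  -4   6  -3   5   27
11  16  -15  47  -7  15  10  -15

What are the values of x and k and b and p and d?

x = 6, k = 13, b = 6, p = -1, d = 8

Rows 1 and 2 both sum to 62, so that's the common total.
Column 5 has 15 + 2 + 4 + 17 + 17 + 6 − 7 = 54; the blank must be 62 − 54 = 8.
Row 4 has -1 + 17 − 1 + 8 + 11 + 1 + 28 = 63; the blank must be 62 − 63 = -1.
Column 2 has 16 + 16 + 17 − 1 − 5 − 3 + 16 = 56; the blank must be 62 − 56 = 6.
Row 3 has 19 + 17 + 6 + 0 + 4 + 0 + 10 = 56; the blank must be 62 − 56 = 6.
Row 6 has 13 + 6 + 4 + 0 + 17 + 16 − 7 = 49; the blank must be 62 − 49 = 13.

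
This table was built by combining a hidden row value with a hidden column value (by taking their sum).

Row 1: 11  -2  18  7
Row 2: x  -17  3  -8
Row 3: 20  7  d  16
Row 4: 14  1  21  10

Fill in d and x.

The difference between any two rows is the same in every column — this is an addition table with the headers hidden.
Row 3 minus row 1 is 16 − 7 = 9, so its entry in column 3 is 18 + 9 = 27.
Row 2 minus row 1 is -8 − 7 = -15, so its entry in column 1 is 11 + (-15) = -4.

d = 27, x = -4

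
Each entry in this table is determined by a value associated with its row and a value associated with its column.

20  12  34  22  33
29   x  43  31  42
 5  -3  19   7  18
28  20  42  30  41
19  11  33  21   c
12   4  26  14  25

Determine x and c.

The difference between any two rows is the same in every column — this is an addition table with the headers hidden.
Row 2 minus row 1 is 43 − 34 = 9, so its entry in column 2 is 12 + 9 = 21.
Row 5 minus row 1 is 33 − 34 = -1, so its entry in column 5 is 33 + (-1) = 32.

x = 21, c = 32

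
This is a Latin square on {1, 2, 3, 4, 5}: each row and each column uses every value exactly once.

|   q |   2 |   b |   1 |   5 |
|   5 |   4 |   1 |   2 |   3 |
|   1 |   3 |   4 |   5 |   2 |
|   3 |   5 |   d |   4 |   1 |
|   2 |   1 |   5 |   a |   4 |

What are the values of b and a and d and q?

b = 3, a = 3, d = 2, q = 4

For row 5, column 4: row 5 already has {1, 2, 4, 5}; that leaves 3.
Cell (4,3): row 4 already has {1, 3, 4, 5} → 2.
At (row 1, col 3): column 3 already has {1, 2, 4, 5}, so the value is 3.
For row 1, column 1: row 1 already has {1, 2, 3, 5}; that leaves 4.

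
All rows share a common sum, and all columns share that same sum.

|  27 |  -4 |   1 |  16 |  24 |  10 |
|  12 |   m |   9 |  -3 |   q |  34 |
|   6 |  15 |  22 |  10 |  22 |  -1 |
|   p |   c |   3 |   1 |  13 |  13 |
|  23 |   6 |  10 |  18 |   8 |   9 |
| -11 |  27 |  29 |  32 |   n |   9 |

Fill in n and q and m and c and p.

Rows 1 and 3 both sum to 74, so that's the common total.
The known cells in row 6 total 86, leaving 74 − 86 = -12 for the blank.
The known cells in column 5 total 55, leaving 74 − 55 = 19 for the blank.
The known cells in row 2 total 71, leaving 74 − 71 = 3 for the blank.
The known cells in column 2 total 47, leaving 74 − 47 = 27 for the blank.
The known cells in row 4 total 57, leaving 74 − 57 = 17 for the blank.

n = -12, q = 19, m = 3, c = 27, p = 17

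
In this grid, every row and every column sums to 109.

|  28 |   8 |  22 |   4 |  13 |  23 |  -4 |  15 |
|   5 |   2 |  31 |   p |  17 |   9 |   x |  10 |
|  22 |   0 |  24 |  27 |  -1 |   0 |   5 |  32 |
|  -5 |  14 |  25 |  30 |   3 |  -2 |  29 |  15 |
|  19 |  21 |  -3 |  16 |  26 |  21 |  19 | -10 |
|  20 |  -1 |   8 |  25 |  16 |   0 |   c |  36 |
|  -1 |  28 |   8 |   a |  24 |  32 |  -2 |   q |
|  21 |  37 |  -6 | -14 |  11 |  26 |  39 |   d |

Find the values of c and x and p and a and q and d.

Row 8 has 21 + 37 − 6 − 14 + 11 + 26 + 39 = 114; the blank must be 109 − 114 = -5.
Column 8 has 15 + 10 + 32 + 15 − 10 + 36 − 5 = 93; the blank must be 109 − 93 = 16.
Row 6 has 20 − 1 + 8 + 25 + 16 + 0 + 36 = 104; the blank must be 109 − 104 = 5.
Column 7 has -4 + 5 + 29 + 19 + 5 − 2 + 39 = 91; the blank must be 109 − 91 = 18.
Row 7 has -1 + 28 + 8 + 24 + 32 − 2 + 16 = 105; the blank must be 109 − 105 = 4.
Row 2 has 5 + 2 + 31 + 17 + 9 + 18 + 10 = 92; the blank must be 109 − 92 = 17.

c = 5, x = 18, p = 17, a = 4, q = 16, d = -5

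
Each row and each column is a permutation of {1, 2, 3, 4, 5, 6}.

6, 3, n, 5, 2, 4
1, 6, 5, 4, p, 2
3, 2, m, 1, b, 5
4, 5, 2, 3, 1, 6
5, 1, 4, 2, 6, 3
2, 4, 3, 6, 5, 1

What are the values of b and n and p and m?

For row 1, column 3: row 1 already has {2, 3, 4, 5, 6}; that leaves 1.
Cell (2,5): row 2 already has {1, 2, 4, 5, 6} → 3.
Cell (3,5): column 5 already has {1, 2, 3, 5, 6} → 4.
Cell (3,3): row 3 already has {1, 2, 3, 4, 5} → 6.

b = 4, n = 1, p = 3, m = 6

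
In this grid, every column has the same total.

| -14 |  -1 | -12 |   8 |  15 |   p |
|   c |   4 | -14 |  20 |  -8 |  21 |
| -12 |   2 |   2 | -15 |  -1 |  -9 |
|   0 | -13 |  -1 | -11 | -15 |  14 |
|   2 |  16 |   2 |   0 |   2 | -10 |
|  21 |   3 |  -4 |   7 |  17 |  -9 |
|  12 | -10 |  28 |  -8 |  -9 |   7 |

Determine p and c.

p = -13, c = -8

Columns 3 and 4 both add up to 1, so every column sums to 1.
Column 6: 21 − 9 + 14 − 10 − 9 + 7 = 14, so the missing entry is 1 − 14 = -13.
Column 1: -14 − 12 + 0 + 2 + 21 + 12 = 9, so the missing entry is 1 − 9 = -8.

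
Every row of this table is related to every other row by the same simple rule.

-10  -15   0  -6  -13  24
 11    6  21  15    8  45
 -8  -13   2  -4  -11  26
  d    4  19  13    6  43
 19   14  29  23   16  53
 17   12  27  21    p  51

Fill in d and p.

d = 9, p = 14

The difference between any two rows is the same in every column — this is an addition table with the headers hidden.
Row 4 minus row 1 is 4 − (-15) = 19, so its entry in column 1 is -10 + 19 = 9.
Row 6 minus row 1 is 12 − (-15) = 27, so its entry in column 5 is -13 + 27 = 14.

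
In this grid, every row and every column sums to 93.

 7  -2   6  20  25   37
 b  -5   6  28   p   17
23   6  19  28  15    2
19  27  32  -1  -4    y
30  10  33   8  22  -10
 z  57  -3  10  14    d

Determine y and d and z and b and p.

y = 20, d = 27, z = -12, b = 26, p = 21

Column 5 has 25 + 15 − 4 + 22 + 14 = 72; the blank must be 93 − 72 = 21.
Row 2 has -5 + 6 + 28 + 21 + 17 = 67; the blank must be 93 − 67 = 26.
Column 1 has 7 + 26 + 23 + 19 + 30 = 105; the blank must be 93 − 105 = -12.
Row 6 has -12 + 57 − 3 + 10 + 14 = 66; the blank must be 93 − 66 = 27.
Row 4 has 19 + 27 + 32 − 1 − 4 = 73; the blank must be 93 − 73 = 20.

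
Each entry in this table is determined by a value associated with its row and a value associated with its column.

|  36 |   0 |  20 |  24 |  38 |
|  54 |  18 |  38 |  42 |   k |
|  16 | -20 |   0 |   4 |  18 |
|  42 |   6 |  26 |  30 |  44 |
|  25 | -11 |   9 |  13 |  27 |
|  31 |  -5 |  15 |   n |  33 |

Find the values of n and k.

The difference between any two rows is the same in every column — this is an addition table with the headers hidden.
Row 6 minus row 1 is 15 − 20 = -5, so its entry in column 4 is 24 + (-5) = 19.
Row 2 minus row 1 is 38 − 20 = 18, so its entry in column 5 is 38 + 18 = 56.

n = 19, k = 56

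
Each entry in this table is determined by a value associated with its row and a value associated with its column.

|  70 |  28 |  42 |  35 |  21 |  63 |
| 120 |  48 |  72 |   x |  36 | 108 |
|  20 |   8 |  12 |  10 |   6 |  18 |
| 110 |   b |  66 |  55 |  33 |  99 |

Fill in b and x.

Each row is a constant multiple of every other row — this is a multiplication table with the headers hidden.
Row 4 is 66/42 = 11/7 times row 1, so its entry in column 2 is 28 × 11/7 = 44.
Row 2 is 72/42 = 12/7 times row 1, so its entry in column 4 is 35 × 12/7 = 60.

b = 44, x = 60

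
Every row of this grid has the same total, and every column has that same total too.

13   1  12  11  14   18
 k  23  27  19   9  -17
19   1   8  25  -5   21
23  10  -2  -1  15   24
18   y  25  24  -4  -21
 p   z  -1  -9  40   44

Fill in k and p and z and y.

Rows 1 and 3 both sum to 69, so that's the common total.
Row 2 has 23 + 27 + 19 + 9 − 17 = 61; the blank must be 69 − 61 = 8.
Column 1 has 13 + 8 + 19 + 23 + 18 = 81; the blank must be 69 − 81 = -12.
Row 6 has -12 − 1 − 9 + 40 + 44 = 62; the blank must be 69 − 62 = 7.
Row 5 has 18 + 25 + 24 − 4 − 21 = 42; the blank must be 69 − 42 = 27.

k = 8, p = -12, z = 7, y = 27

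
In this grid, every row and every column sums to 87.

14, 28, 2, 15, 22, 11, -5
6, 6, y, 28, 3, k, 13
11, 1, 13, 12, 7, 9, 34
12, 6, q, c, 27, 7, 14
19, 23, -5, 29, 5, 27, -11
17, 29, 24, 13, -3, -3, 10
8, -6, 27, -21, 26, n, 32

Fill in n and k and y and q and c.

The known cells in row 7 total 66, leaving 87 − 66 = 21 for the blank.
The known cells in column 6 total 72, leaving 87 − 72 = 15 for the blank.
The known cells in row 2 total 71, leaving 87 − 71 = 16 for the blank.
The known cells in column 4 total 76, leaving 87 − 76 = 11 for the blank.
The known cells in row 4 total 77, leaving 87 − 77 = 10 for the blank.

n = 21, k = 15, y = 16, q = 10, c = 11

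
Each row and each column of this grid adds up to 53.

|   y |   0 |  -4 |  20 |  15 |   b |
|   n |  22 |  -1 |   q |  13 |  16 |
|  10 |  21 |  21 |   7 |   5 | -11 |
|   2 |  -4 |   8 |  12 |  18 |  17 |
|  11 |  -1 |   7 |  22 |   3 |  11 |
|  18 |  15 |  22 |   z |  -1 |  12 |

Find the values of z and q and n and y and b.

z = -13, q = 5, n = -2, y = 14, b = 8

Column 6 has 16 − 11 + 17 + 11 + 12 = 45; the blank must be 53 − 45 = 8.
Row 1 has 0 − 4 + 20 + 15 + 8 = 39; the blank must be 53 − 39 = 14.
Column 1 has 14 + 10 + 2 + 11 + 18 = 55; the blank must be 53 − 55 = -2.
Row 6 has 18 + 15 + 22 − 1 + 12 = 66; the blank must be 53 − 66 = -13.
Row 2 has -2 + 22 − 1 + 13 + 16 = 48; the blank must be 53 − 48 = 5.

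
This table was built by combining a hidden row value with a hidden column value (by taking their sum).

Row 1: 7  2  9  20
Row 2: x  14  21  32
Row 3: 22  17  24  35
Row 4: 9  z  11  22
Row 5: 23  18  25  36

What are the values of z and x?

z = 4, x = 19

The difference between any two rows is the same in every column — this is an addition table with the headers hidden.
Row 4 minus row 1 is 22 − 20 = 2, so its entry in column 2 is 2 + 2 = 4.
Row 2 minus row 1 is 32 − 20 = 12, so its entry in column 1 is 7 + 12 = 19.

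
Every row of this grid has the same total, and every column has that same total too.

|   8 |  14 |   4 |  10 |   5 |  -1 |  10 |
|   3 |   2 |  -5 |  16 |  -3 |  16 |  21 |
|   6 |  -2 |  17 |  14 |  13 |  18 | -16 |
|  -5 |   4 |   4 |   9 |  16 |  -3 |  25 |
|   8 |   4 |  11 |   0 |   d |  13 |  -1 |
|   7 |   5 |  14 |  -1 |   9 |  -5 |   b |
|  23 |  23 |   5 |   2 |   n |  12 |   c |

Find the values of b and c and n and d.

b = 21, c = -10, n = -5, d = 15

Rows 1 and 2 both sum to 50, so that's the common total.
The known cells in row 6 total 29, leaving 50 − 29 = 21 for the blank.
The known cells in column 7 total 60, leaving 50 − 60 = -10 for the blank.
The known cells in row 7 total 55, leaving 50 − 55 = -5 for the blank.
The known cells in row 5 total 35, leaving 50 − 35 = 15 for the blank.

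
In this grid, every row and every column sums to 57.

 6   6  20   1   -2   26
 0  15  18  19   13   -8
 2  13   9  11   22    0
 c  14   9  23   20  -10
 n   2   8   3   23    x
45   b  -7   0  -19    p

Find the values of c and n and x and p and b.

c = 1, n = 3, x = 18, p = 31, b = 7

The known cells in column 2 total 50, leaving 57 − 50 = 7 for the blank.
The known cells in row 6 total 26, leaving 57 − 26 = 31 for the blank.
The known cells in row 4 total 56, leaving 57 − 56 = 1 for the blank.
The known cells in column 1 total 54, leaving 57 − 54 = 3 for the blank.
The known cells in row 5 total 39, leaving 57 − 39 = 18 for the blank.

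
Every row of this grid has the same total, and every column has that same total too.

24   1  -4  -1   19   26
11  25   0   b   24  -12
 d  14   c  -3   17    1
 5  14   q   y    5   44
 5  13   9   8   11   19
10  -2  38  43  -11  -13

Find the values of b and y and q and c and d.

b = 17, y = 1, q = -4, c = 26, d = 10

Rows 1 and 5 both sum to 65, so that's the common total.
Column 1: 24 + 11 + 5 + 5 + 10 = 55, so its missing entry is 65 − 55 = 10.
Row 3: 10 + 14 − 3 + 17 + 1 = 39, so its missing entry is 65 − 39 = 26.
Column 3: -4 + 0 + 26 + 9 + 38 = 69, so its missing entry is 65 − 69 = -4.
Row 4: 5 + 14 − 4 + 5 + 44 = 64, so its missing entry is 65 − 64 = 1.
Row 2: 11 + 25 + 0 + 24 − 12 = 48, so its missing entry is 65 − 48 = 17.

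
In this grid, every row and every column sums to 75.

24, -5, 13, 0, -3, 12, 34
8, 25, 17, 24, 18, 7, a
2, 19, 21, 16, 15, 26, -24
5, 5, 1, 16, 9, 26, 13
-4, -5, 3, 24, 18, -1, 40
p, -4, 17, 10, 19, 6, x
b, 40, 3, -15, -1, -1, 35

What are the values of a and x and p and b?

a = -24, x = 1, p = 26, b = 14

Row 2: 8 + 25 + 17 + 24 + 18 + 7 = 99, so its missing entry is 75 − 99 = -24.
Column 7: 34 − 24 − 24 + 13 + 40 + 35 = 74, so its missing entry is 75 − 74 = 1.
Row 6: -4 + 17 + 10 + 19 + 6 + 1 = 49, so its missing entry is 75 − 49 = 26.
Row 7: 40 + 3 − 15 − 1 − 1 + 35 = 61, so its missing entry is 75 − 61 = 14.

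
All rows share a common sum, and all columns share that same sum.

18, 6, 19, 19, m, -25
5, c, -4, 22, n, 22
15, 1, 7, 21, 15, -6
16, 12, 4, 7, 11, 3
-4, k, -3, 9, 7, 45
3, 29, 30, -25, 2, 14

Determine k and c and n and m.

Rows 3 and 4 both sum to 53, so that's the common total.
The known cells in row 5 total 54, leaving 53 − 54 = -1 for the blank.
The known cells in column 2 total 47, leaving 53 − 47 = 6 for the blank.
The known cells in row 2 total 51, leaving 53 − 51 = 2 for the blank.
The known cells in row 1 total 37, leaving 53 − 37 = 16 for the blank.

k = -1, c = 6, n = 2, m = 16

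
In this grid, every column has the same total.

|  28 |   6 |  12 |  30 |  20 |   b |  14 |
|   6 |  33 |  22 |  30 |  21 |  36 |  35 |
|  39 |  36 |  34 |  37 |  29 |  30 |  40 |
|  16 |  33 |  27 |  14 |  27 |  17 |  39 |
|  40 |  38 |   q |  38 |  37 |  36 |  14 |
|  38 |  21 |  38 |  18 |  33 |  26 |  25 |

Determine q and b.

q = 34, b = 22

Column 1 sums to 167 and so does column 7; that's the common total.
In column 3 the known cells total 133, leaving 167 − 133 = 34.
In column 6 the known cells total 145, leaving 167 − 145 = 22.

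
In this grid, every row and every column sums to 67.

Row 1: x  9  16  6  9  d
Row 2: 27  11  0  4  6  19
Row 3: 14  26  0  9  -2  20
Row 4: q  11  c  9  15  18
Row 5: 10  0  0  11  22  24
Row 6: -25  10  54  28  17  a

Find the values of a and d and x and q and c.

a = -17, d = 3, x = 24, q = 17, c = -3

Row 6: -25 + 10 + 54 + 28 + 17 = 84, so its missing entry is 67 − 84 = -17.
Column 6: 19 + 20 + 18 + 24 − 17 = 64, so its missing entry is 67 − 64 = 3.
Row 1: 9 + 16 + 6 + 9 + 3 = 43, so its missing entry is 67 − 43 = 24.
Column 1: 24 + 27 + 14 + 10 − 25 = 50, so its missing entry is 67 − 50 = 17.
Row 4: 17 + 11 + 9 + 15 + 18 = 70, so its missing entry is 67 − 70 = -3.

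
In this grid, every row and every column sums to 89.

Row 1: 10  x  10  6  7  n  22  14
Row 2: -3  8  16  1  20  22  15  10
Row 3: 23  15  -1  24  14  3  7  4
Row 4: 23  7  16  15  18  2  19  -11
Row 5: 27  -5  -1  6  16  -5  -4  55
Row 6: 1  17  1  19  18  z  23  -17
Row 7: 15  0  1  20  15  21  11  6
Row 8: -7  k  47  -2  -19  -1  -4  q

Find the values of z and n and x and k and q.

Row 6 has 1 + 17 + 1 + 19 + 18 + 23 − 17 = 62; the blank must be 89 − 62 = 27.
Column 8 has 14 + 10 + 4 − 11 + 55 − 17 + 6 = 61; the blank must be 89 − 61 = 28.
Row 8 has -7 + 47 − 2 − 19 − 1 − 4 + 28 = 42; the blank must be 89 − 42 = 47.
Column 2 has 8 + 15 + 7 − 5 + 17 + 0 + 47 = 89; the blank must be 89 − 89 = 0.
Row 1 has 10 + 0 + 10 + 6 + 7 + 22 + 14 = 69; the blank must be 89 − 69 = 20.

z = 27, n = 20, x = 0, k = 47, q = 28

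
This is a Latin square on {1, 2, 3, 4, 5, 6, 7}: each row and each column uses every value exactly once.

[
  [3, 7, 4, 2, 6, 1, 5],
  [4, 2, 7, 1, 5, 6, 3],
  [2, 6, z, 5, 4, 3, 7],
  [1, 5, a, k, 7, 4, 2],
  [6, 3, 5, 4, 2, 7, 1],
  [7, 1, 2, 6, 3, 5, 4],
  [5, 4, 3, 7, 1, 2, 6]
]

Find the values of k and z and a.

For row 4, column 4: column 4 already has {1, 2, 4, 5, 6, 7}; that leaves 3.
For row 4, column 3: row 4 already has {1, 2, 3, 4, 5, 7}; that leaves 6.
At (row 3, col 3): row 3 already has {2, 3, 4, 5, 6, 7}, so the value is 1.

k = 3, z = 1, a = 6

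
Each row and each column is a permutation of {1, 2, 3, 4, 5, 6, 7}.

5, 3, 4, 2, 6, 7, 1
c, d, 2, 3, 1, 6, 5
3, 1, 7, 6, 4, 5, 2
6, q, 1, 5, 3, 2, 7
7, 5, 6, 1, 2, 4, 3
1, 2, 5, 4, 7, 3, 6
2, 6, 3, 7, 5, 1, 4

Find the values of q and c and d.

For row 2, column 1: column 1 already has {1, 2, 3, 5, 6, 7}; that leaves 4.
At (row 2, col 2): row 2 already has {1, 2, 3, 4, 5, 6}, so the value is 7.
Cell (4,2): row 4 already has {1, 2, 3, 5, 6, 7} → 4.

q = 4, c = 4, d = 7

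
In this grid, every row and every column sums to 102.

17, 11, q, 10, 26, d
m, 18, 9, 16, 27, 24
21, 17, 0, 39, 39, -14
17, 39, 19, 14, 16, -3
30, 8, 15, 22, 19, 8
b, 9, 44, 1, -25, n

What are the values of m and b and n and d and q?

Column 3 has 9 + 0 + 19 + 15 + 44 = 87; the blank must be 102 − 87 = 15.
Row 1 has 17 + 11 + 15 + 10 + 26 = 79; the blank must be 102 − 79 = 23.
Column 6 has 23 + 24 − 14 − 3 + 8 = 38; the blank must be 102 − 38 = 64.
Row 6 has 9 + 44 + 1 − 25 + 64 = 93; the blank must be 102 − 93 = 9.
Row 2 has 18 + 9 + 16 + 27 + 24 = 94; the blank must be 102 − 94 = 8.

m = 8, b = 9, n = 64, d = 23, q = 15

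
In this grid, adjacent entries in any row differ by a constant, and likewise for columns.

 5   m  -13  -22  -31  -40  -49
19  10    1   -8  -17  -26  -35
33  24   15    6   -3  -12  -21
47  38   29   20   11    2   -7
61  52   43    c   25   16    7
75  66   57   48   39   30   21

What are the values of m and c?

Along each row the entries change by -9 per step; down each column they change by 14.
Row 1: from 5 at column 1, stepping by -9 to column 2 gives -4.
Row 5: from 61 at column 1, stepping by -9 to column 4 gives 34.

m = -4, c = 34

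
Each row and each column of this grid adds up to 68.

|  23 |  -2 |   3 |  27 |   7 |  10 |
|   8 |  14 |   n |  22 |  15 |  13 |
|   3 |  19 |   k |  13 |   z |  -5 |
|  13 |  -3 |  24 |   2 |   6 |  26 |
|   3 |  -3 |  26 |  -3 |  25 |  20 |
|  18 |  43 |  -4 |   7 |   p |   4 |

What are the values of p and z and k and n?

Row 6 has 18 + 43 − 4 + 7 + 4 = 68; the blank must be 68 − 68 = 0.
Row 2 has 8 + 14 + 22 + 15 + 13 = 72; the blank must be 68 − 72 = -4.
Column 5 has 7 + 15 + 6 + 25 + 0 = 53; the blank must be 68 − 53 = 15.
Row 3 has 3 + 19 + 13 + 15 − 5 = 45; the blank must be 68 − 45 = 23.

p = 0, z = 15, k = 23, n = -4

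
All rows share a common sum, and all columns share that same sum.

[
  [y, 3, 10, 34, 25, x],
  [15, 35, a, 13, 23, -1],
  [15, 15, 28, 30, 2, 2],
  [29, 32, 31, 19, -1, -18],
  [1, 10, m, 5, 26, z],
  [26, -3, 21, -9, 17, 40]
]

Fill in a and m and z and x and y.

a = 7, m = -5, z = 55, x = 14, y = 6

Rows 3 and 4 both sum to 92, so that's the common total.
Row 2 has 15 + 35 + 13 + 23 − 1 = 85; the blank must be 92 − 85 = 7.
Column 1 has 15 + 15 + 29 + 1 + 26 = 86; the blank must be 92 − 86 = 6.
Column 3 has 10 + 7 + 28 + 31 + 21 = 97; the blank must be 92 − 97 = -5.
Row 5 has 1 + 10 − 5 + 5 + 26 = 37; the blank must be 92 − 37 = 55.
Row 1 has 6 + 3 + 10 + 34 + 25 = 78; the blank must be 92 − 78 = 14.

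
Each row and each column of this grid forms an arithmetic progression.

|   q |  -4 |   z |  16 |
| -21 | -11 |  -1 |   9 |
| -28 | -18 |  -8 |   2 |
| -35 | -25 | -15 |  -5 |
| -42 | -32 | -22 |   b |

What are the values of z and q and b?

Along each row the entries change by 10 per step; down each column they change by -7.
Row 1: from -4 at column 2, stepping by 10 to column 3 gives 6.
Row 1: from -4 at column 2, stepping by 10 to column 1 gives -14.
Row 5: from -42 at column 1, stepping by 10 to column 4 gives -12.

z = 6, q = -14, b = -12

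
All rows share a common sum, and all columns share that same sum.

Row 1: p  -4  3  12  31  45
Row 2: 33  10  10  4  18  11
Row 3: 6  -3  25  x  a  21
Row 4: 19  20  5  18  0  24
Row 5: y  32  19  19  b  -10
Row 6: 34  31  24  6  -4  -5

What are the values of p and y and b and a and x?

p = -1, y = -5, b = 31, a = 10, x = 27

Rows 2 and 4 both sum to 86, so that's the common total.
The known cells in row 1 total 87, leaving 86 − 87 = -1 for the blank.
The known cells in column 1 total 91, leaving 86 − 91 = -5 for the blank.
The known cells in row 5 total 55, leaving 86 − 55 = 31 for the blank.
The known cells in column 5 total 76, leaving 86 − 76 = 10 for the blank.
The known cells in row 3 total 59, leaving 86 − 59 = 27 for the blank.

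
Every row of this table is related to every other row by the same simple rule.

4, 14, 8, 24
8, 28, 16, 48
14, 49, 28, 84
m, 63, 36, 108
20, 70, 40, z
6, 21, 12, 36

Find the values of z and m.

z = 120, m = 18

Each row is a constant multiple of every other row — this is a multiplication table with the headers hidden.
Row 5 is 70/14 = 5/1 times row 1, so its entry in column 4 is 24 × 5/1 = 120.
Row 4 is 63/14 = 9/2 times row 1, so its entry in column 1 is 4 × 9/2 = 18.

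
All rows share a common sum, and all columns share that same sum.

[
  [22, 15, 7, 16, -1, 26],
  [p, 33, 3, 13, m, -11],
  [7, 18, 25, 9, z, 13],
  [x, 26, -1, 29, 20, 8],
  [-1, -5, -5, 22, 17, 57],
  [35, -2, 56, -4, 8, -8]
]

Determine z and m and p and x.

z = 13, m = 28, p = 19, x = 3

Rows 1 and 5 both sum to 85, so that's the common total.
The known cells in row 3 total 72, leaving 85 − 72 = 13 for the blank.
The known cells in column 5 total 57, leaving 85 − 57 = 28 for the blank.
The known cells in row 2 total 66, leaving 85 − 66 = 19 for the blank.
The known cells in row 4 total 82, leaving 85 − 82 = 3 for the blank.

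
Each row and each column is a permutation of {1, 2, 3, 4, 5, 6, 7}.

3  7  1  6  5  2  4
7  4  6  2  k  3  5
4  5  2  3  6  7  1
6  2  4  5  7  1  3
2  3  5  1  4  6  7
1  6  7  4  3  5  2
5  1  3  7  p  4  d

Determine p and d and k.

Cell (7,7): column 7 already has {1, 2, 3, 4, 5, 7} → 6.
Cell (7,5): row 7 already has {1, 3, 4, 5, 6, 7} → 2.
For row 2, column 5: row 2 already has {2, 3, 4, 5, 6, 7}; that leaves 1.

p = 2, d = 6, k = 1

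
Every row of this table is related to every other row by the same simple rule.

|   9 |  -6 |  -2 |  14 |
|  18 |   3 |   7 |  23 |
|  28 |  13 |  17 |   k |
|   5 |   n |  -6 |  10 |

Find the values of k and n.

The difference between any two rows is the same in every column — this is an addition table with the headers hidden.
Row 3 minus row 1 is 17 − (-2) = 19, so its entry in column 4 is 14 + 19 = 33.
Row 4 minus row 1 is -6 − (-2) = -4, so its entry in column 2 is -6 + (-4) = -10.

k = 33, n = -10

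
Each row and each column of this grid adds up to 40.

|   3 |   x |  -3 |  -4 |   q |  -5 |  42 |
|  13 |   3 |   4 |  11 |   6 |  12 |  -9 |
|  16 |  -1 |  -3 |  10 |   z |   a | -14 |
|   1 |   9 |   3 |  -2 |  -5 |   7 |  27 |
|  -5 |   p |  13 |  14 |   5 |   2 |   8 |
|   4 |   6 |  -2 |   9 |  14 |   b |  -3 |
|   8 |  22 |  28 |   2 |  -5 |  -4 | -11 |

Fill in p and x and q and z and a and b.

Row 6 has 4 + 6 − 2 + 9 + 14 − 3 = 28; the blank must be 40 − 28 = 12.
Column 6 has -5 + 12 + 7 + 2 + 12 − 4 = 24; the blank must be 40 − 24 = 16.
Row 3 has 16 − 1 − 3 + 10 + 16 − 14 = 24; the blank must be 40 − 24 = 16.
Column 5 has 6 + 16 − 5 + 5 + 14 − 5 = 31; the blank must be 40 − 31 = 9.
Row 1 has 3 − 3 − 4 + 9 − 5 + 42 = 42; the blank must be 40 − 42 = -2.
Row 5 has -5 + 13 + 14 + 5 + 2 + 8 = 37; the blank must be 40 − 37 = 3.

p = 3, x = -2, q = 9, z = 16, a = 16, b = 12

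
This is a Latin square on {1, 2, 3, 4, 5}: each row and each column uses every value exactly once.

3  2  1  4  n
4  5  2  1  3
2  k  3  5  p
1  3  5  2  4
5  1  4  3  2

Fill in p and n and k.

For row 1, column 5: row 1 already has {1, 2, 3, 4}; that leaves 5.
Cell (3,5): column 5 already has {2, 3, 4, 5} → 1.
For row 3, column 2: row 3 already has {1, 2, 3, 5}; that leaves 4.

p = 1, n = 5, k = 4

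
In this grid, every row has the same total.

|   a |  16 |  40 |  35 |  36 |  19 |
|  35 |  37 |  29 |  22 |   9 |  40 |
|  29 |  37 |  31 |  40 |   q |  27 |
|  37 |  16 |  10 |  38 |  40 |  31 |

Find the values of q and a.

q = 8, a = 26

The complete rows each total 172.
Row 3 is missing 172 − 164 = 8 (since 29 + 37 + 31 + 40 + 27 = 164).
Row 1 is missing 172 − 146 = 26 (since 16 + 40 + 35 + 36 + 19 = 146).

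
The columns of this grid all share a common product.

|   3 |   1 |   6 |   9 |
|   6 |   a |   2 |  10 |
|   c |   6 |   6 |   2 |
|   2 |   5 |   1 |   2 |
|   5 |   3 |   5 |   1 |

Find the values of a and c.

Columns 3 and 4 each multiply to 360, so every column has product 360.
Column 2: 1×6×5×3 = 90, so the missing entry is 360 ÷ 90 = 4.
Column 1: 3×6×2×5 = 180, so the missing entry is 360 ÷ 180 = 2.

a = 4, c = 2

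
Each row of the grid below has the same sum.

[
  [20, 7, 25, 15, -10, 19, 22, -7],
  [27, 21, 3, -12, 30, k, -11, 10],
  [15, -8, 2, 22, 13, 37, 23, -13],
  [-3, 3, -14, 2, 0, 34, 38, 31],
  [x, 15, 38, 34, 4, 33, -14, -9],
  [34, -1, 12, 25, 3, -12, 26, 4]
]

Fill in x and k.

x = -10, k = 23

Rows 1 and 4 both add up to 91, so every row sums to 91.
Row 5: 15 + 38 + 34 + 4 + 33 − 14 − 9 = 101, so the missing entry is 91 − 101 = -10.
Row 2: 27 + 21 + 3 − 12 + 30 − 11 + 10 = 68, so the missing entry is 91 − 68 = 23.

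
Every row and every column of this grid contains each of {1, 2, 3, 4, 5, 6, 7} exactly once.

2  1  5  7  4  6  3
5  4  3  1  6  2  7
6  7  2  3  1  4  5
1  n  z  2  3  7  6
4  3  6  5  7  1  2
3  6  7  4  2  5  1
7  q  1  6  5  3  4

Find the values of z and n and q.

At (row 7, col 2): row 7 already has {1, 3, 4, 5, 6, 7}, so the value is 2.
At (row 4, col 2): column 2 already has {1, 2, 3, 4, 6, 7}, so the value is 5.
Cell (4,3): row 4 already has {1, 2, 3, 5, 6, 7} → 4.

z = 4, n = 5, q = 2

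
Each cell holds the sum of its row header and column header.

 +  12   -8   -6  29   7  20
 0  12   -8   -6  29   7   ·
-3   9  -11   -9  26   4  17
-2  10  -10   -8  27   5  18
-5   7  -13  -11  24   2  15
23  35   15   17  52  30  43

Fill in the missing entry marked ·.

20

0 + 20 = 20.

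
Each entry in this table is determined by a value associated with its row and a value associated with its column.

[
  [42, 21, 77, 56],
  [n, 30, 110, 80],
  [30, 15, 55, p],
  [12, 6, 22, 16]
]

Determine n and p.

n = 60, p = 40

Each row is a constant multiple of every other row — this is a multiplication table with the headers hidden.
Row 2 is 110/77 = 10/7 times row 1, so its entry in column 1 is 42 × 10/7 = 60.
Row 3 is 55/77 = 5/7 times row 1, so its entry in column 4 is 56 × 5/7 = 40.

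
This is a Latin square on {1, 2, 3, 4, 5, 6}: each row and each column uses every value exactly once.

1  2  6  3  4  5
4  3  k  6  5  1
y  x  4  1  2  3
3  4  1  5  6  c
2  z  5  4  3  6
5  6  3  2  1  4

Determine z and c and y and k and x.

z = 1, c = 2, y = 6, k = 2, x = 5

For row 2, column 3: row 2 already has {1, 3, 4, 5, 6}; that leaves 2.
Cell (3,1): column 1 already has {1, 2, 3, 4, 5} → 6.
Cell (3,2): row 3 already has {1, 2, 3, 4, 6} → 5.
Cell (5,2): row 5 already has {2, 3, 4, 5, 6} → 1.
At (row 4, col 6): row 4 already has {1, 3, 4, 5, 6}, so the value is 2.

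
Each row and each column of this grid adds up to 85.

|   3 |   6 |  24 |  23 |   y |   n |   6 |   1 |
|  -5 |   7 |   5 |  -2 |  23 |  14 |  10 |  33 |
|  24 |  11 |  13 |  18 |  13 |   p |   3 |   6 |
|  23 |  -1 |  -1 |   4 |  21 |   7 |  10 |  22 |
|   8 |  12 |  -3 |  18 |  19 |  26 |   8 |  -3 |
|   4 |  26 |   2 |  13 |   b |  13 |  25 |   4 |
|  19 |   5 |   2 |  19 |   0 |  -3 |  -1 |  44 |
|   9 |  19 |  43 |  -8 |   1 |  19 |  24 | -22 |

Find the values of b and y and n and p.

b = -2, y = 10, n = 12, p = -3

The known cells in row 6 total 87, leaving 85 − 87 = -2 for the blank.
The known cells in row 3 total 88, leaving 85 − 88 = -3 for the blank.
The known cells in column 5 total 75, leaving 85 − 75 = 10 for the blank.
The known cells in row 1 total 73, leaving 85 − 73 = 12 for the blank.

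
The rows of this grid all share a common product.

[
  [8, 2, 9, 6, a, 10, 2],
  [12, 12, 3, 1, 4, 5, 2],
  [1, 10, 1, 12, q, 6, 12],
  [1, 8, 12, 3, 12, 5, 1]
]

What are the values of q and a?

q = 2, a = 1

Rows 2 and 4 each multiply to 17280, so every row has product 17280.
Row 3: 1×10×1×12×6×12 = 8640, so the missing entry is 17280 ÷ 8640 = 2.
Row 1: 8×2×9×6×10×2 = 17280, so the missing entry is 17280 ÷ 17280 = 1.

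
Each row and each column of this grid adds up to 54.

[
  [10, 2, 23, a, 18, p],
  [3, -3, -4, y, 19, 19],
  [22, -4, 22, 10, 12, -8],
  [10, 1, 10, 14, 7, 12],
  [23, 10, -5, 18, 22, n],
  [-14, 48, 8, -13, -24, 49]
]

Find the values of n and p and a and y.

n = -14, p = -4, a = 5, y = 20

Row 5 has 23 + 10 − 5 + 18 + 22 = 68; the blank must be 54 − 68 = -14.
Row 2 has 3 − 3 − 4 + 19 + 19 = 34; the blank must be 54 − 34 = 20.
Column 4 has 20 + 10 + 14 + 18 − 13 = 49; the blank must be 54 − 49 = 5.
Row 1 has 10 + 2 + 23 + 5 + 18 = 58; the blank must be 54 − 58 = -4.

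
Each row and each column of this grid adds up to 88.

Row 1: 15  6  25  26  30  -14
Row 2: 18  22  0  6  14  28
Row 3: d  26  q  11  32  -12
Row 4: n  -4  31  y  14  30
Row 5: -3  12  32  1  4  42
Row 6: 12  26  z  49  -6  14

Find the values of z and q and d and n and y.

The known cells in column 4 total 93, leaving 88 − 93 = -5 for the blank.
The known cells in row 4 total 66, leaving 88 − 66 = 22 for the blank.
The known cells in column 1 total 64, leaving 88 − 64 = 24 for the blank.
The known cells in row 3 total 81, leaving 88 − 81 = 7 for the blank.
The known cells in row 6 total 95, leaving 88 − 95 = -7 for the blank.

z = -7, q = 7, d = 24, n = 22, y = -5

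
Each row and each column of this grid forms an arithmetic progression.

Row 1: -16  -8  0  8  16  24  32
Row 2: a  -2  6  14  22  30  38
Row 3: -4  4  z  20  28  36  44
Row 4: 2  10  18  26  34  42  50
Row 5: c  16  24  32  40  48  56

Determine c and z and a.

Along each row the entries change by 8 per step; down each column they change by 6.
Row 5: from 16 at column 2, stepping by 8 to column 1 gives 8.
Row 3: from -4 at column 1, stepping by 8 to column 3 gives 12.
Row 2: from -2 at column 2, stepping by 8 to column 1 gives -10.

c = 8, z = 12, a = -10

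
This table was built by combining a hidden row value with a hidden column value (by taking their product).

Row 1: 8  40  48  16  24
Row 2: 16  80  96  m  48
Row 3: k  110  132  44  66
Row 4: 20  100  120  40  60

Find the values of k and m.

k = 22, m = 32

Each row is a constant multiple of every other row — this is a multiplication table with the headers hidden.
Row 3 is 132/48 = 11/4 times row 1, so its entry in column 1 is 8 × 11/4 = 22.
Row 2 is 96/48 = 2/1 times row 1, so its entry in column 4 is 16 × 2/1 = 32.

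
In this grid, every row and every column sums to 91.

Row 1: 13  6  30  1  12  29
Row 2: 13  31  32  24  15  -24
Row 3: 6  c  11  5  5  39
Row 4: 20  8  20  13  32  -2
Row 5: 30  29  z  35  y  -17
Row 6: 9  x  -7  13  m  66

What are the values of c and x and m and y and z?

The known cells in row 3 total 66, leaving 91 − 66 = 25 for the blank.
The known cells in column 2 total 99, leaving 91 − 99 = -8 for the blank.
The known cells in row 6 total 73, leaving 91 − 73 = 18 for the blank.
The known cells in column 5 total 82, leaving 91 − 82 = 9 for the blank.
The known cells in row 5 total 86, leaving 91 − 86 = 5 for the blank.

c = 25, x = -8, m = 18, y = 9, z = 5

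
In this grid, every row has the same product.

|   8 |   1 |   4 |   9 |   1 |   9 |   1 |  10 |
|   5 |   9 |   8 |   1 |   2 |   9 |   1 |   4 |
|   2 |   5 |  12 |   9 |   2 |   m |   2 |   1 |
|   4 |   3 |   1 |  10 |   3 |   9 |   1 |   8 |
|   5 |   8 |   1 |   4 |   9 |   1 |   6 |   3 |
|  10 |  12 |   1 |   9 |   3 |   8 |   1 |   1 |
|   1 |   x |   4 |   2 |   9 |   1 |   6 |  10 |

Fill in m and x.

Rows 1 and 6 each multiply to 25920, so every row has product 25920.
Row 3: 2×5×12×9×2×2×1 = 4320, so the missing entry is 25920 ÷ 4320 = 6.
Row 7: 1×4×2×9×1×6×10 = 4320, so the missing entry is 25920 ÷ 4320 = 6.

m = 6, x = 6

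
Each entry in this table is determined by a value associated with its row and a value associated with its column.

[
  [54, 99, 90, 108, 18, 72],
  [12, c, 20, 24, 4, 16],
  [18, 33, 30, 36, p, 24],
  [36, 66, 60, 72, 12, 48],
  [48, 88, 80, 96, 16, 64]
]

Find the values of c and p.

Each row is a constant multiple of every other row — this is a multiplication table with the headers hidden.
Row 2 is 20/90 = 2/9 times row 1, so its entry in column 2 is 99 × 2/9 = 22.
Row 3 is 30/90 = 1/3 times row 1, so its entry in column 5 is 18 × 1/3 = 6.

c = 22, p = 6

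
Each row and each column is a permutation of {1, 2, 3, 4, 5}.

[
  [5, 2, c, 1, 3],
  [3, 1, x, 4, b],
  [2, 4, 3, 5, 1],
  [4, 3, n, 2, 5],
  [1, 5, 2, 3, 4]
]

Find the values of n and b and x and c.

Cell (4,3): row 4 already has {2, 3, 4, 5} → 1.
For row 2, column 5: column 5 already has {1, 3, 4, 5}; that leaves 2.
At (row 2, col 3): row 2 already has {1, 2, 3, 4}, so the value is 5.
At (row 1, col 3): row 1 already has {1, 2, 3, 5}, so the value is 4.

n = 1, b = 2, x = 5, c = 4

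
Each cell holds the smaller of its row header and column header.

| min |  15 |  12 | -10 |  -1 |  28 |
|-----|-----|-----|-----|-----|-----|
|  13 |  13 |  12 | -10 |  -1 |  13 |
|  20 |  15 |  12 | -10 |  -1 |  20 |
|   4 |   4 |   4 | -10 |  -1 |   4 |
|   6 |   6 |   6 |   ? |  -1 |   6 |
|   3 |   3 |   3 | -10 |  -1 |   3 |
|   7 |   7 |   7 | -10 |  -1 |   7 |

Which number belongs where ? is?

min(6, -10) = -10.

-10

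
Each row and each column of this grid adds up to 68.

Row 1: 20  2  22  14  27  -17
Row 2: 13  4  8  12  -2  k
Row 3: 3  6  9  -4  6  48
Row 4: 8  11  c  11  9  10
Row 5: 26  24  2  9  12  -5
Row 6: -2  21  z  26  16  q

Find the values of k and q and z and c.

The known cells in row 4 total 49, leaving 68 − 49 = 19 for the blank.
The known cells in column 3 total 60, leaving 68 − 60 = 8 for the blank.
The known cells in row 6 total 69, leaving 68 − 69 = -1 for the blank.
The known cells in row 2 total 35, leaving 68 − 35 = 33 for the blank.

k = 33, q = -1, z = 8, c = 19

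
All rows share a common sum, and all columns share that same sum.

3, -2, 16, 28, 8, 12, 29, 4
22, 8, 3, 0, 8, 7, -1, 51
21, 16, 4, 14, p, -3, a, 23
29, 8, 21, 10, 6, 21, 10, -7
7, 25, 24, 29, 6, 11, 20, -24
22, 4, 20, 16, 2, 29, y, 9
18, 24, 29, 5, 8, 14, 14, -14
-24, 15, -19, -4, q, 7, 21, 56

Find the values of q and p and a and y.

q = 46, p = 14, a = 9, y = -4

Rows 1 and 2 both sum to 98, so that's the common total.
The known cells in row 8 total 52, leaving 98 − 52 = 46 for the blank.
The known cells in column 5 total 84, leaving 98 − 84 = 14 for the blank.
The known cells in row 3 total 89, leaving 98 − 89 = 9 for the blank.
The known cells in row 6 total 102, leaving 98 − 102 = -4 for the blank.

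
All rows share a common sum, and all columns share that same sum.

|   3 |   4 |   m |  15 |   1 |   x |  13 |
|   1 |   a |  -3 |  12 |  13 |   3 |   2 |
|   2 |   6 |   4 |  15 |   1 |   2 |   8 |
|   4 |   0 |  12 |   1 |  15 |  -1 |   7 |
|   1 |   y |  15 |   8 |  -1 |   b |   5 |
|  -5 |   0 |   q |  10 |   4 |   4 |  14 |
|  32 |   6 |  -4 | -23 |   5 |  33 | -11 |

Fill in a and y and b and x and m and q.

a = 10, y = 12, b = -2, x = -1, m = 3, q = 11

Rows 3 and 4 both sum to 38, so that's the common total.
The known cells in row 2 total 28, leaving 38 − 28 = 10 for the blank.
The known cells in column 2 total 26, leaving 38 − 26 = 12 for the blank.
The known cells in row 5 total 40, leaving 38 − 40 = -2 for the blank.
The known cells in column 6 total 39, leaving 38 − 39 = -1 for the blank.
The known cells in row 1 total 35, leaving 38 − 35 = 3 for the blank.
The known cells in row 6 total 27, leaving 38 − 27 = 11 for the blank.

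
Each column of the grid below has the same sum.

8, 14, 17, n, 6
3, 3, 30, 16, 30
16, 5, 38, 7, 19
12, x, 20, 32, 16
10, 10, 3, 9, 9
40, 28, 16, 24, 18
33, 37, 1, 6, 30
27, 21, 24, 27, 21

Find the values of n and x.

Columns 3 and 5 both add up to 149, so every column sums to 149.
Column 4: 16 + 7 + 32 + 9 + 24 + 6 + 27 = 121, so the missing entry is 149 − 121 = 28.
Column 2: 14 + 3 + 5 + 10 + 28 + 37 + 21 = 118, so the missing entry is 149 − 118 = 31.

n = 28, x = 31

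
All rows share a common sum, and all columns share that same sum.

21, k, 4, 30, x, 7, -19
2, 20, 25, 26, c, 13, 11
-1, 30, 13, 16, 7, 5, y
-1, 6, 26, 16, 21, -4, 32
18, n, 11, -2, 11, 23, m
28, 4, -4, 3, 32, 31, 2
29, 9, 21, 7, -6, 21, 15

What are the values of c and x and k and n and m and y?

Rows 4 and 6 both sum to 96, so that's the common total.
Row 2: 2 + 20 + 25 + 26 + 13 + 11 = 97, so its missing entry is 96 − 97 = -1.
Column 5: -1 + 7 + 21 + 11 + 32 − 6 = 64, so its missing entry is 96 − 64 = 32.
Row 1: 21 + 4 + 30 + 32 + 7 − 19 = 75, so its missing entry is 96 − 75 = 21.
Row 3: -1 + 30 + 13 + 16 + 7 + 5 = 70, so its missing entry is 96 − 70 = 26.
Column 7: -19 + 11 + 26 + 32 + 2 + 15 = 67, so its missing entry is 96 − 67 = 29.
Row 5: 18 + 11 − 2 + 11 + 23 + 29 = 90, so its missing entry is 96 − 90 = 6.

c = -1, x = 32, k = 21, n = 6, m = 29, y = 26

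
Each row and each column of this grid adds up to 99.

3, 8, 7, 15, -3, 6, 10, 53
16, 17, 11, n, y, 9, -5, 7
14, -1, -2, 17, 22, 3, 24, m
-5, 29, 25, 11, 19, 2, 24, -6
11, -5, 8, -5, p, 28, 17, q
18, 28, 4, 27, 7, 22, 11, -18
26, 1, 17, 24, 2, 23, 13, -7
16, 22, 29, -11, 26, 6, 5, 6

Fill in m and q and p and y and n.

Row 3 has 14 − 1 − 2 + 17 + 22 + 3 + 24 = 77; the blank must be 99 − 77 = 22.
Column 4 has 15 + 17 + 11 − 5 + 27 + 24 − 11 = 78; the blank must be 99 − 78 = 21.
Row 2 has 16 + 17 + 11 + 21 + 9 − 5 + 7 = 76; the blank must be 99 − 76 = 23.
Column 5 has -3 + 23 + 22 + 19 + 7 + 2 + 26 = 96; the blank must be 99 − 96 = 3.
Row 5 has 11 − 5 + 8 − 5 + 3 + 28 + 17 = 57; the blank must be 99 − 57 = 42.

m = 22, q = 42, p = 3, y = 23, n = 21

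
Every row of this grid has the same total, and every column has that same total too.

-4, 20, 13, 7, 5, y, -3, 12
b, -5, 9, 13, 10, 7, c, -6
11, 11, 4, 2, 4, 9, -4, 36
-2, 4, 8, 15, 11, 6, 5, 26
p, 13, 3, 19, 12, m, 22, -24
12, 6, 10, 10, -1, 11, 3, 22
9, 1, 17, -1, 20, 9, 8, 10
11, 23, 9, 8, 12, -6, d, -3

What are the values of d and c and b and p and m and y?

d = 19, c = 23, b = 22, p = 14, m = 14, y = 23

Rows 3 and 4 both sum to 73, so that's the common total.
Row 8: 11 + 23 + 9 + 8 + 12 − 6 − 3 = 54, so its missing entry is 73 − 54 = 19.
Row 1: -4 + 20 + 13 + 7 + 5 − 3 + 12 = 50, so its missing entry is 73 − 50 = 23.
Column 6: 23 + 7 + 9 + 6 + 11 + 9 − 6 = 59, so its missing entry is 73 − 59 = 14.
Row 5: 13 + 3 + 19 + 12 + 14 + 22 − 24 = 59, so its missing entry is 73 − 59 = 14.
Column 1: -4 + 11 − 2 + 14 + 12 + 9 + 11 = 51, so its missing entry is 73 − 51 = 22.
Row 2: 22 − 5 + 9 + 13 + 10 + 7 − 6 = 50, so its missing entry is 73 − 50 = 23.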